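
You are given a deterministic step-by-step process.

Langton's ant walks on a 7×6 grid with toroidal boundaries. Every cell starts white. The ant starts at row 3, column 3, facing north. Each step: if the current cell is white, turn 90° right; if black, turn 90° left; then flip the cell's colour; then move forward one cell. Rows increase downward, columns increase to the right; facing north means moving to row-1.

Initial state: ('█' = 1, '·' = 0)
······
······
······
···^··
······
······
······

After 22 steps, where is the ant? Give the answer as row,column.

4,0

t=0: ······
······
······
···^··
······
······
······
t=1: ······
······
······
···█>·
······
······
······
t=2: ······
······
······
···██·
····v·
······
······
t=3: ······
······
······
···██·
···<█·
······
······
t=4: ······
······
······
···^█·
···██·
······
······
t=5: ······
······
······
··<·█·
···██·
······
······
t=6: ······
······
··^···
··█·█·
···██·
······
······
t=7: ······
······
··█>··
··█·█·
···██·
······
······
t=8: ······
······
··██··
··█v█·
···██·
······
······
t=9: ······
······
··██··
··<██·
···██·
······
······
t=10: ······
······
··██··
···██·
··v██·
······
······
t=11: ······
······
··██··
···██·
·<███·
······
······
t=12: ······
······
··██··
·^·██·
·████·
······
······
t=13: ······
······
··██··
·█>██·
·████·
······
······
t=14: ······
······
··██··
·████·
·█v██·
······
······
t=15: ······
······
··██··
·████·
·█·>█·
······
······
t=16: ······
······
··██··
·██^█·
·█··█·
······
······
t=17: ······
······
··██··
·█<·█·
·█··█·
······
······
t=18: ······
······
··██··
·█··█·
·█v·█·
······
······
t=19: ······
······
··██··
·█··█·
·<█·█·
······
······
t=20: ······
······
··██··
·█··█·
··█·█·
·v····
······
t=21: ······
······
··██··
·█··█·
··█·█·
<█····
······
t=22: ······
······
··██··
·█··█·
^·█·█·
██····
······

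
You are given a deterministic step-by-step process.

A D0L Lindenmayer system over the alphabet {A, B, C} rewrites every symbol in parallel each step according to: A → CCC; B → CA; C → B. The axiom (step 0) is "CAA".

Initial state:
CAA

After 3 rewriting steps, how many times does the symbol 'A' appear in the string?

0) CAA
1) BCCCCCC
2) CABBBBBB
3) BCCCCACACACACACA

6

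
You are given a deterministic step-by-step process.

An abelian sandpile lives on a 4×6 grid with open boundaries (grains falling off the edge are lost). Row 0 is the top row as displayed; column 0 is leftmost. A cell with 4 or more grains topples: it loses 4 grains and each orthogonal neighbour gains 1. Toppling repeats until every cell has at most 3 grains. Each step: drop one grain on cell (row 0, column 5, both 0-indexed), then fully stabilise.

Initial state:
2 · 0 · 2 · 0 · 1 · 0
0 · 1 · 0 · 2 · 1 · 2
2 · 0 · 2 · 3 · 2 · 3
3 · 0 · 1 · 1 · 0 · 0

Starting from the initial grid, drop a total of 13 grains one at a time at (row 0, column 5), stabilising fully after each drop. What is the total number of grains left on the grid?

t=0: 2 · 0 · 2 · 0 · 1 · 0
0 · 1 · 0 · 2 · 1 · 2
2 · 0 · 2 · 3 · 2 · 3
3 · 0 · 1 · 1 · 0 · 0
t=1: 2 · 0 · 2 · 0 · 1 · 1
0 · 1 · 0 · 2 · 1 · 2
2 · 0 · 2 · 3 · 2 · 3
3 · 0 · 1 · 1 · 0 · 0
t=2: 2 · 0 · 2 · 0 · 1 · 2
0 · 1 · 0 · 2 · 1 · 2
2 · 0 · 2 · 3 · 2 · 3
3 · 0 · 1 · 1 · 0 · 0
t=3: 2 · 0 · 2 · 0 · 1 · 3
0 · 1 · 0 · 2 · 1 · 2
2 · 0 · 2 · 3 · 2 · 3
3 · 0 · 1 · 1 · 0 · 0
t=4: 2 · 0 · 2 · 0 · 2 · 0
0 · 1 · 0 · 2 · 1 · 3
2 · 0 · 2 · 3 · 2 · 3
3 · 0 · 1 · 1 · 0 · 0
t=5: 2 · 0 · 2 · 0 · 2 · 1
0 · 1 · 0 · 2 · 1 · 3
2 · 0 · 2 · 3 · 2 · 3
3 · 0 · 1 · 1 · 0 · 0
t=6: 2 · 0 · 2 · 0 · 2 · 2
0 · 1 · 0 · 2 · 1 · 3
2 · 0 · 2 · 3 · 2 · 3
3 · 0 · 1 · 1 · 0 · 0
t=7: 2 · 0 · 2 · 0 · 2 · 3
0 · 1 · 0 · 2 · 1 · 3
2 · 0 · 2 · 3 · 2 · 3
3 · 0 · 1 · 1 · 0 · 0
t=8: 2 · 0 · 2 · 0 · 3 · 1
0 · 1 · 0 · 2 · 2 · 1
2 · 0 · 2 · 3 · 3 · 0
3 · 0 · 1 · 1 · 0 · 1
t=9: 2 · 0 · 2 · 0 · 3 · 2
0 · 1 · 0 · 2 · 2 · 1
2 · 0 · 2 · 3 · 3 · 0
3 · 0 · 1 · 1 · 0 · 1
t=10: 2 · 0 · 2 · 0 · 3 · 3
0 · 1 · 0 · 2 · 2 · 1
2 · 0 · 2 · 3 · 3 · 0
3 · 0 · 1 · 1 · 0 · 1
t=11: 2 · 0 · 2 · 1 · 0 · 1
0 · 1 · 0 · 2 · 3 · 2
2 · 0 · 2 · 3 · 3 · 0
3 · 0 · 1 · 1 · 0 · 1
t=12: 2 · 0 · 2 · 1 · 0 · 2
0 · 1 · 0 · 2 · 3 · 2
2 · 0 · 2 · 3 · 3 · 0
3 · 0 · 1 · 1 · 0 · 1
t=13: 2 · 0 · 2 · 1 · 0 · 3
0 · 1 · 0 · 2 · 3 · 2
2 · 0 · 2 · 3 · 3 · 0
3 · 0 · 1 · 1 · 0 · 1

32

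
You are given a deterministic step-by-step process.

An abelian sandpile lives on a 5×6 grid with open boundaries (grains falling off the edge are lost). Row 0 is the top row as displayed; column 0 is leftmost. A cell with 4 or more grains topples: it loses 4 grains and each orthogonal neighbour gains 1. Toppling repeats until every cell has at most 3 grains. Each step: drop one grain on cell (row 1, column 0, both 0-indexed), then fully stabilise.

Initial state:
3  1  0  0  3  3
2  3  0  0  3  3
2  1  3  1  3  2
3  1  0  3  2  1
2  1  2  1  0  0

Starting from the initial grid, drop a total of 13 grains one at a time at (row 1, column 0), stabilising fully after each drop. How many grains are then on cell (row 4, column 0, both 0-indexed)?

3

k=0  3  1  0  0  3  3
2  3  0  0  3  3
2  1  3  1  3  2
3  1  0  3  2  1
2  1  2  1  0  0
k=1  3  1  0  0  3  3
3  3  0  0  3  3
2  1  3  1  3  2
3  1  0  3  2  1
2  1  2  1  0  0
k=2  0  3  0  0  3  3
2  0  1  0  3  3
3  2  3  1  3  2
3  1  0  3  2  1
2  1  2  1  0  0
k=3  0  3  0  0  3  3
3  0  1  0  3  3
3  2  3  1  3  2
3  1  0  3  2  1
2  1  2  1  0  0
k=4  1  3  0  0  3  3
1  1  1  0  3  3
1  3  3  1  3  2
0  2  0  3  2  1
3  1  2  1  0  0
k=5  1  3  0  0  3  3
2  1  1  0  3  3
1  3  3  1  3  2
0  2  0  3  2  1
3  1  2  1  0  0
k=6  1  3  0  0  3  3
3  1  1  0  3  3
1  3  3  1  3  2
0  2  0  3  2  1
3  1  2  1  0  0
k=7  2  3  0  0  3  3
0  2  1  0  3  3
2  3  3  1  3  2
0  2  0  3  2  1
3  1  2  1  0  0
k=8  2  3  0  0  3  3
1  2  1  0  3  3
2  3  3  1  3  2
0  2  0  3  2  1
3  1  2  1  0  0
k=9  2  3  0  0  3  3
2  2  1  0  3  3
2  3  3  1  3  2
0  2  0  3  2  1
3  1  2  1  0  0
k=10  2  3  0  0  3  3
3  2  1  0  3  3
2  3  3  1  3  2
0  2  0  3  2  1
3  1  2  1  0  0
k=11  3  3  0  0  3  3
0  3  1  0  3  3
3  3  3  1  3  2
0  2  0  3  2  1
3  1  2  1  0  0
k=12  3  3  0  0  3  3
1  3  1  0  3  3
3  3  3  1  3  2
0  2  0  3  2  1
3  1  2  1  0  0
k=13  3  3  0  0  3  3
2  3  1  0  3  3
3  3  3  1  3  2
0  2  0  3  2  1
3  1  2  1  0  0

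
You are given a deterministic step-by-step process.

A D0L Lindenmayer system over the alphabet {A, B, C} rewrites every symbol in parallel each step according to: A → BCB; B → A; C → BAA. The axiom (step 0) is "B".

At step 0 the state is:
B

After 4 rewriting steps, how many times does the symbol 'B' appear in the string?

k=0  B
k=1  A
k=2  BCB
k=3  ABAAA
k=4  BCBABCBBCBBCB

8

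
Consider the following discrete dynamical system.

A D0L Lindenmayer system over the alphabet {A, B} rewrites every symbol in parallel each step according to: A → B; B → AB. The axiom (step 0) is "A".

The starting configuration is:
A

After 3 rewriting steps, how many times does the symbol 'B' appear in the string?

2

gen 0: A
gen 1: B
gen 2: AB
gen 3: BAB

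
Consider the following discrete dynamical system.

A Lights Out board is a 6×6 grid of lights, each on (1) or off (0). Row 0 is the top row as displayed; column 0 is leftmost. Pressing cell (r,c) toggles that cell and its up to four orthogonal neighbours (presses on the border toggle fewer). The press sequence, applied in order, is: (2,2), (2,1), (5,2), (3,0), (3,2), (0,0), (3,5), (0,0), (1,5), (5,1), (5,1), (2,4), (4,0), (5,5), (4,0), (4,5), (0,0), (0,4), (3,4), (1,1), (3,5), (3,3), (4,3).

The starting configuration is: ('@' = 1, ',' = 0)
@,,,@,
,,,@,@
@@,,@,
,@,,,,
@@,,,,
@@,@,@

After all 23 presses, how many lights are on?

[0] @,,,@,
,,,@,@
@@,,@,
,@,,,,
@@,,,,
@@,@,@
[1] @,,,@,
,,@@,@
@,@@@,
,@@,,,
@@,,,,
@@,@,@
[2] @,,,@,
,@@@,@
,@,@@,
,,@,,,
@@,,,,
@@,@,@
[3] @,,,@,
,@@@,@
,@,@@,
,,@,,,
@@@,,,
@,@,,@
[4] @,,,@,
,@@@,@
@@,@@,
@@@,,,
,@@,,,
@,@,,@
[5] @,,,@,
,@@@,@
@@@@@,
@,,@,,
,@,,,,
@,@,,@
[6] ,@,,@,
@@@@,@
@@@@@,
@,,@,,
,@,,,,
@,@,,@
[7] ,@,,@,
@@@@,@
@@@@@@
@,,@@@
,@,,,@
@,@,,@
[8] @,,,@,
,@@@,@
@@@@@@
@,,@@@
,@,,,@
@,@,,@
[9] @,,,@@
,@@@@,
@@@@@,
@,,@@@
,@,,,@
@,@,,@
[10] @,,,@@
,@@@@,
@@@@@,
@,,@@@
,,,,,@
,@,,,@
[11] @,,,@@
,@@@@,
@@@@@,
@,,@@@
,@,,,@
@,@,,@
[12] @,,,@@
,@@@,,
@@@,,@
@,,@,@
,@,,,@
@,@,,@
[13] @,,,@@
,@@@,,
@@@,,@
,,,@,@
@,,,,@
,,@,,@
[14] @,,,@@
,@@@,,
@@@,,@
,,,@,@
@,,,,,
,,@,@,
[15] @,,,@@
,@@@,,
@@@,,@
@,,@,@
,@,,,,
@,@,@,
[16] @,,,@@
,@@@,,
@@@,,@
@,,@,,
,@,,@@
@,@,@@
[17] ,@,,@@
@@@@,,
@@@,,@
@,,@,,
,@,,@@
@,@,@@
[18] ,@,@,,
@@@@@,
@@@,,@
@,,@,,
,@,,@@
@,@,@@
[19] ,@,@,,
@@@@@,
@@@,@@
@,,,@@
,@,,,@
@,@,@@
[20] ,,,@,,
,,,@@,
@,@,@@
@,,,@@
,@,,,@
@,@,@@
[21] ,,,@,,
,,,@@,
@,@,@,
@,,,,,
,@,,,,
@,@,@@
[22] ,,,@,,
,,,@@,
@,@@@,
@,@@@,
,@,@,,
@,@,@@
[23] ,,,@,,
,,,@@,
@,@@@,
@,@,@,
,@@,@,
@,@@@@

18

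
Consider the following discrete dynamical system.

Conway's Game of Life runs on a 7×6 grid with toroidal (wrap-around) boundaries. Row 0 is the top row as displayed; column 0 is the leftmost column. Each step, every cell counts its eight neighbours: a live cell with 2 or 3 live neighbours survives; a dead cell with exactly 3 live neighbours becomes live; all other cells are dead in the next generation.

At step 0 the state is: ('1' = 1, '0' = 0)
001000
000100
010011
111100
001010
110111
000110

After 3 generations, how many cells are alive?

step 0: 001000
000100
010011
111100
001010
110111
000110
step 1: 001010
001110
010011
100000
000000
110000
110000
step 2: 001011
011000
111011
100001
110000
110000
101001
step 3: 001011
000000
001110
001010
000000
001000
001110

12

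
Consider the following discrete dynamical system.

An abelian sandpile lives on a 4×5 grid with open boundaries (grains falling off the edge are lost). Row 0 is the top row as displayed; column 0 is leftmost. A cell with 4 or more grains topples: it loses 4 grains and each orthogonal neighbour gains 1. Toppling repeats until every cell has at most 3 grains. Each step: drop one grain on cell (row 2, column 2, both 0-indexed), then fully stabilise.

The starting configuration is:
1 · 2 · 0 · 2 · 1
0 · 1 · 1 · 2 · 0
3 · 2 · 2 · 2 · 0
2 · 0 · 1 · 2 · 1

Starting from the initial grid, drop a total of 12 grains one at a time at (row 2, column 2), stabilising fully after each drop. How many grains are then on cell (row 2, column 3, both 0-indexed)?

0

k=0  1 · 2 · 0 · 2 · 1
0 · 1 · 1 · 2 · 0
3 · 2 · 2 · 2 · 0
2 · 0 · 1 · 2 · 1
k=1  1 · 2 · 0 · 2 · 1
0 · 1 · 1 · 2 · 0
3 · 2 · 3 · 2 · 0
2 · 0 · 1 · 2 · 1
k=2  1 · 2 · 0 · 2 · 1
0 · 1 · 2 · 2 · 0
3 · 3 · 0 · 3 · 0
2 · 0 · 2 · 2 · 1
k=3  1 · 2 · 0 · 2 · 1
0 · 1 · 2 · 2 · 0
3 · 3 · 1 · 3 · 0
2 · 0 · 2 · 2 · 1
k=4  1 · 2 · 0 · 2 · 1
0 · 1 · 2 · 2 · 0
3 · 3 · 2 · 3 · 0
2 · 0 · 2 · 2 · 1
k=5  1 · 2 · 0 · 2 · 1
0 · 1 · 2 · 2 · 0
3 · 3 · 3 · 3 · 0
2 · 0 · 2 · 2 · 1
k=6  1 · 2 · 0 · 2 · 1
1 · 2 · 3 · 3 · 0
0 · 1 · 2 · 0 · 1
3 · 1 · 3 · 3 · 1
k=7  1 · 2 · 0 · 2 · 1
1 · 2 · 3 · 3 · 0
0 · 1 · 3 · 0 · 1
3 · 1 · 3 · 3 · 1
k=8  1 · 2 · 1 · 3 · 1
1 · 3 · 1 · 0 · 1
0 · 2 · 2 · 3 · 1
3 · 2 · 1 · 0 · 2
k=9  1 · 2 · 1 · 3 · 1
1 · 3 · 1 · 0 · 1
0 · 2 · 3 · 3 · 1
3 · 2 · 1 · 0 · 2
k=10  1 · 2 · 1 · 3 · 1
1 · 3 · 2 · 1 · 1
0 · 3 · 1 · 0 · 2
3 · 2 · 2 · 1 · 2
k=11  1 · 2 · 1 · 3 · 1
1 · 3 · 2 · 1 · 1
0 · 3 · 2 · 0 · 2
3 · 2 · 2 · 1 · 2
k=12  1 · 2 · 1 · 3 · 1
1 · 3 · 2 · 1 · 1
0 · 3 · 3 · 0 · 2
3 · 2 · 2 · 1 · 2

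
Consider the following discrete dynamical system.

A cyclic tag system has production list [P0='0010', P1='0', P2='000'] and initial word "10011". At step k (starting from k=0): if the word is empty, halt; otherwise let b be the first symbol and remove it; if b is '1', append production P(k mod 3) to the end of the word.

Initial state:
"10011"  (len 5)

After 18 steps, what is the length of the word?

0

k=0  "10011"  (len 5)
k=1  "00110010"  (len 8)
k=2  "0110010"  (len 7)
k=3  "110010"  (len 6)
k=4  "100100010"  (len 9)
k=5  "001000100"  (len 9)
k=6  "01000100"  (len 8)
k=7  "1000100"  (len 7)
k=8  "0001000"  (len 7)
k=9  "001000"  (len 6)
k=10  "01000"  (len 5)
k=11  "1000"  (len 4)
k=12  "000000"  (len 6)
k=13  "00000"  (len 5)
k=14  "0000"  (len 4)
k=15  "000"  (len 3)
k=16  "00"  (len 2)
k=17  "0"  (len 1)
k=18  (halted — word empty)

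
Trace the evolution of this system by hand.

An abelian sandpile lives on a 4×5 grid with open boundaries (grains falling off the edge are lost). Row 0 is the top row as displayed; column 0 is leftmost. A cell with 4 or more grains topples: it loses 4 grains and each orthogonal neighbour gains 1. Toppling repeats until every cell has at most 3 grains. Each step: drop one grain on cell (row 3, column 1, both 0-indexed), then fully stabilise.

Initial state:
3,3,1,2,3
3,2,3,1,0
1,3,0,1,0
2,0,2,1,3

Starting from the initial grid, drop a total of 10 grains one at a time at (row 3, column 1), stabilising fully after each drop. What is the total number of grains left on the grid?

0) 3,3,1,2,3
3,2,3,1,0
1,3,0,1,0
2,0,2,1,3
1) 3,3,1,2,3
3,2,3,1,0
1,3,0,1,0
2,1,2,1,3
2) 3,3,1,2,3
3,2,3,1,0
1,3,0,1,0
2,2,2,1,3
3) 3,3,1,2,3
3,2,3,1,0
1,3,0,1,0
2,3,2,1,3
4) 3,3,1,2,3
3,3,3,1,0
2,0,1,1,0
3,1,3,1,3
5) 3,3,1,2,3
3,3,3,1,0
2,0,1,1,0
3,2,3,1,3
6) 3,3,1,2,3
3,3,3,1,0
2,0,1,1,0
3,3,3,1,3
7) 3,3,1,2,3
3,3,3,1,0
3,1,2,1,0
0,2,0,2,3
8) 3,3,1,2,3
3,3,3,1,0
3,1,2,1,0
0,3,0,2,3
9) 3,3,1,2,3
3,3,3,1,0
3,2,2,1,0
1,0,1,2,3
10) 3,3,1,2,3
3,3,3,1,0
3,2,2,1,0
1,1,1,2,3

38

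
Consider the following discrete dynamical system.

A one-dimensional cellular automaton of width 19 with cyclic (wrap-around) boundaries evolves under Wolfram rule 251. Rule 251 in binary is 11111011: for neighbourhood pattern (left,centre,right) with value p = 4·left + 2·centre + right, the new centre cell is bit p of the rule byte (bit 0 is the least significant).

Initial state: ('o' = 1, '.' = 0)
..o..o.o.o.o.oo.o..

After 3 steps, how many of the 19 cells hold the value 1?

gen 0: ..o..o.o.o.o.oo.o..
gen 1: oo.oo.o.o.o.oooo.oo
gen 2: oooooo.o.o.oooooooo
gen 3: ooooooo.o.ooooooooo

17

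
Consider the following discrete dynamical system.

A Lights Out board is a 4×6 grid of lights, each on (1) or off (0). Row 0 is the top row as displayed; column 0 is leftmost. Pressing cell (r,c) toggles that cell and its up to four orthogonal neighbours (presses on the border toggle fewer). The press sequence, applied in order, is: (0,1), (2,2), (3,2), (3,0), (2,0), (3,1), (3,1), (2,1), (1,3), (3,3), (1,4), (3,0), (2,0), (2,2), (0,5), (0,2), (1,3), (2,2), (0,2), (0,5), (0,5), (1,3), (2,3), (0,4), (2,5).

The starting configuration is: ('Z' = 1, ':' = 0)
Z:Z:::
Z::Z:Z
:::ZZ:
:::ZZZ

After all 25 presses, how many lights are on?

8

[0] Z:Z:::
Z::Z:Z
:::ZZ:
:::ZZZ
[1] :Z::::
ZZ:Z:Z
:::ZZ:
:::ZZZ
[2] :Z::::
ZZZZ:Z
:ZZ:Z:
::ZZZZ
[3] :Z::::
ZZZZ:Z
:Z::Z:
:Z::ZZ
[4] :Z::::
ZZZZ:Z
ZZ::Z:
Z:::ZZ
[5] :Z::::
:ZZZ:Z
::::Z:
::::ZZ
[6] :Z::::
:ZZZ:Z
:Z::Z:
ZZZ:ZZ
[7] :Z::::
:ZZZ:Z
::::Z:
::::ZZ
[8] :Z::::
::ZZ:Z
ZZZ:Z:
:Z::ZZ
[9] :Z:Z::
::::ZZ
ZZZZZ:
:Z::ZZ
[10] :Z:Z::
::::ZZ
ZZZ:Z:
:ZZZ:Z
[11] :Z:ZZ:
:::Z::
ZZZ:::
:ZZZ:Z
[12] :Z:ZZ:
:::Z::
:ZZ:::
Z:ZZ:Z
[13] :Z:ZZ:
Z::Z::
Z:Z:::
::ZZ:Z
[14] :Z:ZZ:
Z:ZZ::
ZZ:Z::
:::Z:Z
[15] :Z:Z:Z
Z:ZZ:Z
ZZ:Z::
:::Z:Z
[16] ::Z::Z
Z::Z:Z
ZZ:Z::
:::Z:Z
[17] ::ZZ:Z
Z:Z:ZZ
ZZ::::
:::Z:Z
[18] ::ZZ:Z
Z:::ZZ
Z:ZZ::
::ZZ:Z
[19] :Z:::Z
Z:Z:ZZ
Z:ZZ::
::ZZ:Z
[20] :Z::Z:
Z:Z:Z:
Z:ZZ::
::ZZ:Z
[21] :Z:::Z
Z:Z:ZZ
Z:ZZ::
::ZZ:Z
[22] :Z:Z:Z
Z::Z:Z
Z:Z:::
::ZZ:Z
[23] :Z:Z:Z
Z::::Z
Z::ZZ:
::Z::Z
[24] :Z::Z:
Z:::ZZ
Z::ZZ:
::Z::Z
[25] :Z::Z:
Z:::Z:
Z::Z:Z
::Z:::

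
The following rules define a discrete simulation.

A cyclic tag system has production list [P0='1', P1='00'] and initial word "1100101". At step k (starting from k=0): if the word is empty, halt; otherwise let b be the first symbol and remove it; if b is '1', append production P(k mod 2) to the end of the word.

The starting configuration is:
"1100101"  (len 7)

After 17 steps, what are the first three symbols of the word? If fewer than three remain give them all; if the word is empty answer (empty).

k=0  "1100101"  (len 7)
k=1  "1001011"  (len 7)
k=2  "00101100"  (len 8)
k=3  "0101100"  (len 7)
k=4  "101100"  (len 6)
k=5  "011001"  (len 6)
k=6  "11001"  (len 5)
k=7  "10011"  (len 5)
k=8  "001100"  (len 6)
k=9  "01100"  (len 5)
k=10  "1100"  (len 4)
k=11  "1001"  (len 4)
k=12  "00100"  (len 5)
k=13  "0100"  (len 4)
k=14  "100"  (len 3)
k=15  "001"  (len 3)
k=16  "01"  (len 2)
k=17  "1"  (len 1)

1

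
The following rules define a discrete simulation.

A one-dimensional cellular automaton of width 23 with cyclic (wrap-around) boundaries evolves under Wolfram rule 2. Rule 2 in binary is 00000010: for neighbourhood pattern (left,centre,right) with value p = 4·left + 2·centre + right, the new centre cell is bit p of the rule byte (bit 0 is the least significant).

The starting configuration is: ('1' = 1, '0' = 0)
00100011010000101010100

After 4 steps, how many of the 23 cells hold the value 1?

gen 0: 00100011010000101010100
gen 1: 01000100000001000000000
gen 2: 10001000000010000000000
gen 3: 00010000000100000000001
gen 4: 00100000001000000000010

3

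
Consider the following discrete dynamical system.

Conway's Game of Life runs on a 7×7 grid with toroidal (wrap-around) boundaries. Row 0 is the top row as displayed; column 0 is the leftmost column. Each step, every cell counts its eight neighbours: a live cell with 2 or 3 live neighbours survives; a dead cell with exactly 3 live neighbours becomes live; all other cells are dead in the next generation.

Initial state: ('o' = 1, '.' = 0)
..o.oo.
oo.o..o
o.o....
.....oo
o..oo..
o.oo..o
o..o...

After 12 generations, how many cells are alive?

step 0: ..o.oo.
oo.o..o
o.o....
.....oo
o..oo..
o.oo..o
o..o...
step 1: ..o.oo.
o..oooo
..o..o.
oo.oooo
ooooo..
o.o...o
o....o.
step 2: oo.....
.oo....
..o....
.......
.......
..o.oo.
o..ooo.
step 3: o..oo.o
o.o....
.oo....
.......
.......
.....oo
o.oo.o.
step 4: o...oo.
o.o...o
.oo....
.......
.......
....ooo
oooo...
step 5: ....oo.
o.oo.oo
ooo....
.......
.....o.
ooooooo
oooo...
step 6: .....o.
o.oo.o.
o.oo...
.o.....
oooo.o.
.....o.
.......
step 7: ....o.o
..oo...
o..oo.o
....o.o
ooo.o.o
.oo.o.o
.......
step 8: ...o...
o.o...o
o.o.o.o
..o.o..
..o.o.o
..o...o
o..o...
step 9: oooo..o
o.o..oo
o.o...o
o.o.o.o
.oo....
ooo..oo
..oo...
step 10: ....oo.
.....o.
..o....
..o..oo
.......
o.....o
....oo.
step 11: ......o
....oo.
.....oo
.......
o....o.
.....oo
....o..
step 12: ....o..
....o..
....ooo
.....o.
.....o.
....ooo
......o

11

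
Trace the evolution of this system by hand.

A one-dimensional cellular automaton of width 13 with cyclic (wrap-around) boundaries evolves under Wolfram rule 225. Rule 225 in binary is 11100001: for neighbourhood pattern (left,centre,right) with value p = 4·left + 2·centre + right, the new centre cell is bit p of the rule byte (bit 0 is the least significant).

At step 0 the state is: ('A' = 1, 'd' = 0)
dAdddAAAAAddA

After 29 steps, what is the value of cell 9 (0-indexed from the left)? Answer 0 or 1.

k=0  dAdddAAAAAddA
k=1  AddAddAAAAddd
k=2  dddddddAAAdAd
k=3  AAAAAAddAAAdd
k=4  dAAAAAdddAAdd
k=5  ddAAAAdAddAdA
k=6  dddAAAAddddAd
k=7  AAddAAAdAAddd
k=8  dAdddAAAdAdAd
k=9  dddAddAAAdAdd
k=10  AAdddddAAAddA
k=11  AAdAAAddAAddd
k=12  dAAdAAdddAdAd
k=13  ddAAdAdAddAdd
k=14  AddAAdAdddddA
k=15  AdddAAddAAAdd
k=16  ddAddAdddAAdd
k=17  AddddddAddAdA
k=18  AdAAAAdddddAd
k=19  dAdAAAdAAAddA
k=20  AdAdAAAdAAddd
k=21  dAdAdAAAdAdAd
k=22  ddAdAdAAAdAdd
k=23  AddAdAdAAAddA
k=24  AdddAdAdAAddd
k=25  ddAddAdAdAdAd
k=26  AdddddAdAdAdd
k=27  ddAAAddAdAddd
k=28  AddAAdddAddAA
k=29  AdddAdAdddddA

0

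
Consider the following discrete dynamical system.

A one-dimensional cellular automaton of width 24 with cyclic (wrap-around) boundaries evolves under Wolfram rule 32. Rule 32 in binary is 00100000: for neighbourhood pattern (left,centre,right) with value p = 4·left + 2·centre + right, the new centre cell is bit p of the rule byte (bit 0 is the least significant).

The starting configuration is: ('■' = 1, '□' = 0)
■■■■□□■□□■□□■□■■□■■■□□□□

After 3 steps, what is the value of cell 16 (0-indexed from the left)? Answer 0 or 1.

0

0) ■■■■□□■□□■□□■□■■□■■■□□□□
1) □□□□□□□□□□□□□■□□■□□□□□□□
2) □□□□□□□□□□□□□□□□□□□□□□□□
3) □□□□□□□□□□□□□□□□□□□□□□□□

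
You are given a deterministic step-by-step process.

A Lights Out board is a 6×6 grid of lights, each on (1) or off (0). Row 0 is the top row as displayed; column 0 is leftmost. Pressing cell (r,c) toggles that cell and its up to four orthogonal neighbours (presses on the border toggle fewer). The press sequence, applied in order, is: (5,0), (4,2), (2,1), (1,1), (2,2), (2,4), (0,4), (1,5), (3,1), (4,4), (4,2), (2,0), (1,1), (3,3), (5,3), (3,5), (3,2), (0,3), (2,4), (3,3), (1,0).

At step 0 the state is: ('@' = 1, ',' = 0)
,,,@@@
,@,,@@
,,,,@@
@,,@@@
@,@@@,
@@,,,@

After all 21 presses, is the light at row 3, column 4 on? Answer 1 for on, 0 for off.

1

t=0: ,,,@@@
,@,,@@
,,,,@@
@,,@@@
@,@@@,
@@,,,@
t=1: ,,,@@@
,@,,@@
,,,,@@
@,,@@@
,,@@@,
,,,,,@
t=2: ,,,@@@
,@,,@@
,,,,@@
@,@@@@
,@,,@,
,,@,,@
t=3: ,,,@@@
,,,,@@
@@@,@@
@@@@@@
,@,,@,
,,@,,@
t=4: ,@,@@@
@@@,@@
@,@,@@
@@@@@@
,@,,@,
,,@,,@
t=5: ,@,@@@
@@,,@@
@@,@@@
@@,@@@
,@,,@,
,,@,,@
t=6: ,@,@@@
@@,,,@
@@,,,,
@@,@,@
,@,,@,
,,@,,@
t=7: ,@,,,,
@@,,@@
@@,,,,
@@,@,@
,@,,@,
,,@,,@
t=8: ,@,,,@
@@,,,,
@@,,,@
@@,@,@
,@,,@,
,,@,,@
t=9: ,@,,,@
@@,,,,
@,,,,@
,,@@,@
,,,,@,
,,@,,@
t=10: ,@,,,@
@@,,,,
@,,,,@
,,@@@@
,,,@,@
,,@,@@
t=11: ,@,,,@
@@,,,,
@,,,,@
,,,@@@
,@@,,@
,,,,@@
t=12: ,@,,,@
,@,,,,
,@,,,@
@,,@@@
,@@,,@
,,,,@@
t=13: ,,,,,@
@,@,,,
,,,,,@
@,,@@@
,@@,,@
,,,,@@
t=14: ,,,,,@
@,@,,,
,,,@,@
@,@,,@
,@@@,@
,,,,@@
t=15: ,,,,,@
@,@,,,
,,,@,@
@,@,,@
,@@,,@
,,@@,@
t=16: ,,,,,@
@,@,,,
,,,@,,
@,@,@,
,@@,,,
,,@@,@
t=17: ,,,,,@
@,@,,,
,,@@,,
@@,@@,
,@,,,,
,,@@,@
t=18: ,,@@@@
@,@@,,
,,@@,,
@@,@@,
,@,,,,
,,@@,@
t=19: ,,@@@@
@,@@@,
,,@,@@
@@,@,,
,@,,,,
,,@@,@
t=20: ,,@@@@
@,@@@,
,,@@@@
@@@,@,
,@,@,,
,,@@,@
t=21: @,@@@@
,@@@@,
@,@@@@
@@@,@,
,@,@,,
,,@@,@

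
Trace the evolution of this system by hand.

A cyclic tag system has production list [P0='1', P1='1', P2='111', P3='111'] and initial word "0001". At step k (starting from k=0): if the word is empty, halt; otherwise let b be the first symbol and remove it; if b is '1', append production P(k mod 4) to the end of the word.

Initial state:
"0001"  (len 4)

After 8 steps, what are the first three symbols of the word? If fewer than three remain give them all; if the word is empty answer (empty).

t=0: "0001"  (len 4)
t=1: "001"  (len 3)
t=2: "01"  (len 2)
t=3: "1"  (len 1)
t=4: "111"  (len 3)
t=5: "111"  (len 3)
t=6: "111"  (len 3)
t=7: "11111"  (len 5)
t=8: "1111111"  (len 7)

111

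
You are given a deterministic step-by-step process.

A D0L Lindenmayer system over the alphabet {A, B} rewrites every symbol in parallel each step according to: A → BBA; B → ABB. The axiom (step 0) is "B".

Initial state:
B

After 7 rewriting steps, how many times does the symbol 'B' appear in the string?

0) B
1) ABB
2) BBAABBABB
3) ABBABBBBABBAABBABBBBAABBABB
4) BBAABBABBBBAABBABBABBABBBBAABBABBBBABBAABBABBBBAABBABBABBABBBBABBAABBABBBBAABBABB
5) ABBABBBBABBAABBABBBBAABBABBABBABBBBABBAABBABBBBAABBABBBBAA…BBBAABBABBBBABBAABBABBBBAABBABBABBABBBBABBAABBABBBBAABBABB  (len 243)
6) BBAABBABBBBAABBABBABBABBBBAABBABBBBABBAABBABBBBAABBABBABBA…BBBAABBABBBBABBAABBABBBBAABBABBABBABBBBABBAABBABBBBAABBABB  (len 729)
7) ABBABBBBABBAABBABBBBAABBABBABBABBBBABBAABBABBBBAABBABBBBAA…BBBAABBABBBBABBAABBABBBBAABBABBABBABBBBABBAABBABBBBAABBABB  (len 2187)

1458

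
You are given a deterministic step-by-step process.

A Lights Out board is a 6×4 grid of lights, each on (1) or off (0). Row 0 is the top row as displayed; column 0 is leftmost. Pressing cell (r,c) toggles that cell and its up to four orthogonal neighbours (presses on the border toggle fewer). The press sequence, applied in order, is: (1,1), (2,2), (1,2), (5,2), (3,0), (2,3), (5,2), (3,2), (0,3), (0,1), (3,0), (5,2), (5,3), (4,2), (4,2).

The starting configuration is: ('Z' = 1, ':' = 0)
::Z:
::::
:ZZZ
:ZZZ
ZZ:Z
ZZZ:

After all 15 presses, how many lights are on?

15

gen 0: ::Z:
::::
:ZZZ
:ZZZ
ZZ:Z
ZZZ:
gen 1: :ZZ:
ZZZ:
::ZZ
:ZZZ
ZZ:Z
ZZZ:
gen 2: :ZZ:
ZZ::
:Z::
:Z:Z
ZZ:Z
ZZZ:
gen 3: :Z::
Z:ZZ
:ZZ:
:Z:Z
ZZ:Z
ZZZ:
gen 4: :Z::
Z:ZZ
:ZZ:
:Z:Z
ZZZZ
Z::Z
gen 5: :Z::
Z:ZZ
ZZZ:
Z::Z
:ZZZ
Z::Z
gen 6: :Z::
Z:Z:
ZZ:Z
Z:::
:ZZZ
Z::Z
gen 7: :Z::
Z:Z:
ZZ:Z
Z:::
:Z:Z
ZZZ:
gen 8: :Z::
Z:Z:
ZZZZ
ZZZZ
:ZZZ
ZZZ:
gen 9: :ZZZ
Z:ZZ
ZZZZ
ZZZZ
:ZZZ
ZZZ:
gen 10: Z::Z
ZZZZ
ZZZZ
ZZZZ
:ZZZ
ZZZ:
gen 11: Z::Z
ZZZZ
:ZZZ
::ZZ
ZZZZ
ZZZ:
gen 12: Z::Z
ZZZZ
:ZZZ
::ZZ
ZZ:Z
Z::Z
gen 13: Z::Z
ZZZZ
:ZZZ
::ZZ
ZZ::
Z:Z:
gen 14: Z::Z
ZZZZ
:ZZZ
:::Z
Z:ZZ
Z:::
gen 15: Z::Z
ZZZZ
:ZZZ
::ZZ
ZZ::
Z:Z:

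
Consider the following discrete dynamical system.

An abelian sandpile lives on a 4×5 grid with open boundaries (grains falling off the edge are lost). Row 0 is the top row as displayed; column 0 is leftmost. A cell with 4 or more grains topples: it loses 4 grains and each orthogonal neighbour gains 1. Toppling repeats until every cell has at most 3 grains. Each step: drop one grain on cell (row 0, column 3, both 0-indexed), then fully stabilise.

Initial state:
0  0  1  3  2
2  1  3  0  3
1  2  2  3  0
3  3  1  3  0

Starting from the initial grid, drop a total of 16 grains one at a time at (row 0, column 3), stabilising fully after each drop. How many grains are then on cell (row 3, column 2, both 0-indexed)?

3

step 0: 0  0  1  3  2
2  1  3  0  3
1  2  2  3  0
3  3  1  3  0
step 1: 0  0  2  0  3
2  1  3  1  3
1  2  2  3  0
3  3  1  3  0
step 2: 0  0  2  1  3
2  1  3  1  3
1  2  2  3  0
3  3  1  3  0
step 3: 0  0  2  2  3
2  1  3  1  3
1  2  2  3  0
3  3  1  3  0
step 4: 0  0  2  3  3
2  1  3  1  3
1  2  2  3  0
3  3  1  3  0
step 5: 0  0  3  1  1
2  1  3  3  0
1  2  2  3  1
3  3  1  3  0
step 6: 0  0  3  2  1
2  1  3  3  0
1  2  2  3  1
3  3  1  3  0
step 7: 0  0  3  3  1
2  1  3  3  0
1  2  2  3  1
3  3  1  3  0
step 8: 0  1  1  2  2
2  2  2  2  1
1  3  0  2  2
3  3  3  0  1
step 9: 0  1  1  3  2
2  2  2  2  1
1  3  0  2  2
3  3  3  0  1
step 10: 0  1  2  0  3
2  2  2  3  1
1  3  0  2  2
3  3  3  0  1
step 11: 0  1  2  1  3
2  2  2  3  1
1  3  0  2  2
3  3  3  0  1
step 12: 0  1  2  2  3
2  2  2  3  1
1  3  0  2  2
3  3  3  0  1
step 13: 0  1  2  3  3
2  2  2  3  1
1  3  0  2  2
3  3  3  0  1
step 14: 0  1  3  2  0
2  2  3  0  3
1  3  0  3  2
3  3  3  0  1
step 15: 0  1  3  3  0
2  2  3  0  3
1  3  0  3  2
3  3  3  0  1
step 16: 0  2  1  1  1
2  3  0  2  3
1  3  1  3  2
3  3  3  0  1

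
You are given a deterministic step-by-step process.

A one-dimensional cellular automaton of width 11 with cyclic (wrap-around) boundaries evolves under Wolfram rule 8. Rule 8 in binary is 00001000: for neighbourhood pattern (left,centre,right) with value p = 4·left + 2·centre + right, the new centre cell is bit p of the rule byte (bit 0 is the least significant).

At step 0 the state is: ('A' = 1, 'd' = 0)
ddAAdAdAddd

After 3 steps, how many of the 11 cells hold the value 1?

0

[0] ddAAdAdAddd
[1] ddAdddddddd
[2] ddddddddddd
[3] ddddddddddd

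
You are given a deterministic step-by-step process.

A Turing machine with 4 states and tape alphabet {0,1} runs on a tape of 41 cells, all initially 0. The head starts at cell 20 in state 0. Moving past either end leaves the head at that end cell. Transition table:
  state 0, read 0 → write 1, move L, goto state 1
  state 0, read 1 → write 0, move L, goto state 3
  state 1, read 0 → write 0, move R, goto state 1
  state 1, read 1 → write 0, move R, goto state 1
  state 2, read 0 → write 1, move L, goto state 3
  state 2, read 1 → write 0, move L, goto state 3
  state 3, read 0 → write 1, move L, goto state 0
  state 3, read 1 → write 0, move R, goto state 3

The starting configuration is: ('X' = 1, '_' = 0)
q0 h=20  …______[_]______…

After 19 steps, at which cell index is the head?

[0] q0 h=20  …______[_]______…
[1] q1 h=19  …______[_]X_____…
[2] q1 h=20  …______[X]______…
[3] q1 h=21  …______[_]______…
[4] q1 h=22  …______[_]______…
[5] q1 h=23  …______[_]______…
[6] q1 h=24  …______[_]______…
[7] q1 h=25  …______[_]______…
[8] q1 h=26  …______[_]______…
[9] q1 h=27  …______[_]______…
[10] q1 h=28  …______[_]______…
[11] q1 h=29  …______[_]______…
[12] q1 h=30  …______[_]______…
[13] q1 h=31  …______[_]______…
[14] q1 h=32  …______[_]______…
[15] q1 h=33  …______[_]______…
[16] q1 h=34  …______[_]______|
[17] q1 h=35  …______[_]_____|
[18] q1 h=36  …______[_]____|
[19] q1 h=37  …______[_]___|

37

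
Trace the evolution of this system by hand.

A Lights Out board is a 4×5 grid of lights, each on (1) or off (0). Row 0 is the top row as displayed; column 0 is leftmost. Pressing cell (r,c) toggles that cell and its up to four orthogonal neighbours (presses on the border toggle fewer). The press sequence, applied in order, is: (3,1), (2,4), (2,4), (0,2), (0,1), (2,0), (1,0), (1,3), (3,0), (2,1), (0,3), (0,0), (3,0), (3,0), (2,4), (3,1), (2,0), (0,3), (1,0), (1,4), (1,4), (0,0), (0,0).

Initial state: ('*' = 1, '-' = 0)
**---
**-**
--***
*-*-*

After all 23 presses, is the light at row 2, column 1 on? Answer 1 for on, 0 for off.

t=0: **---
**-**
--***
*-*-*
t=1: **---
**-**
-****
-*--*
t=2: **---
**-*-
-**--
-*---
t=3: **---
**-**
-****
-*--*
t=4: *-**-
*****
-****
-*--*
t=5: -*-*-
*-***
-****
-*--*
t=6: -*-*-
--***
*-***
**--*
t=7: **-*-
*****
--***
**--*
t=8: **---
**---
--*-*
**--*
t=9: **---
**---
*-*-*
----*
t=10: **---
*----
-*--*
-*--*
t=11: *****
*--*-
-*--*
-*--*
t=12: --***
---*-
-*--*
-*--*
t=13: --***
---*-
**--*
*---*
t=14: --***
---*-
-*--*
-*--*
t=15: --***
---**
-*-*-
-*---
t=16: --***
---**
---*-
*-*--
t=17: --***
*--**
**-*-
--*--
t=18: -----
*---*
**-*-
--*--
t=19: *----
-*--*
-*-*-
--*--
t=20: *---*
-*-*-
-*-**
--*--
t=21: *----
-*--*
-*-*-
--*--
t=22: -*---
**--*
-*-*-
--*--
t=23: *----
-*--*
-*-*-
--*--

1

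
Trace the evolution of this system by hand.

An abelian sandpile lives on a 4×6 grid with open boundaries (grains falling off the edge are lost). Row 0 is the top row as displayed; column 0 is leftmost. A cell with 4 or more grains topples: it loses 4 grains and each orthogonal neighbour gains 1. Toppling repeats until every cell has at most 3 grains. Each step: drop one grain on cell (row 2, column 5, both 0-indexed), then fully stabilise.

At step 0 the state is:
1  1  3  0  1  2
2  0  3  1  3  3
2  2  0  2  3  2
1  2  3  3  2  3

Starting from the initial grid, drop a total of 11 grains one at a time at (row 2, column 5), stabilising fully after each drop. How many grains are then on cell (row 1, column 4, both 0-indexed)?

3

k=0  1  1  3  0  1  2
2  0  3  1  3  3
2  2  0  2  3  2
1  2  3  3  2  3
k=1  1  1  3  0  1  2
2  0  3  1  3  3
2  2  0  2  3  3
1  2  3  3  2  3
k=2  1  1  3  0  2  3
2  0  3  3  1  1
2  2  2  0  3  3
1  3  0  2  1  1
k=3  1  1  3  0  2  3
2  0  3  3  2  2
2  2  2  1  0  1
1  3  0  2  2  2
k=4  1  1  3  0  2  3
2  0  3  3  2  2
2  2  2  1  0  2
1  3  0  2  2  2
k=5  1  1  3  0  2  3
2  0  3  3  2  2
2  2  2  1  0  3
1  3  0  2  2  2
k=6  1  1  3  0  2  3
2  0  3  3  2  3
2  2  2  1  1  0
1  3  0  2  2  3
k=7  1  1  3  0  2  3
2  0  3  3  2  3
2  2  2  1  1  1
1  3  0  2  2  3
k=8  1  1  3  0  2  3
2  0  3  3  2  3
2  2  2  1  1  2
1  3  0  2  2  3
k=9  1  1  3  0  2  3
2  0  3  3  2  3
2  2  2  1  1  3
1  3  0  2  2  3
k=10  1  1  3  0  3  0
2  0  3  3  3  1
2  2  2  1  2  2
1  3  0  2  3  0
k=11  1  1  3  0  3  0
2  0  3  3  3  1
2  2  2  1  2  3
1  3  0  2  3  0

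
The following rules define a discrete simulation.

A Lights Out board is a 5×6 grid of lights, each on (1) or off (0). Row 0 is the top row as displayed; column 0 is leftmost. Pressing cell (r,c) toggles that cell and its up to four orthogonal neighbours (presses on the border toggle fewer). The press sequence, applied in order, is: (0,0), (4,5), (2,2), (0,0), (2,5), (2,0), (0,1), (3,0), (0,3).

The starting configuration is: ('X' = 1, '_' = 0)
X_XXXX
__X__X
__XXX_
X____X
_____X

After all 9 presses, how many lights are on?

k=0  X_XXXX
__X__X
__XXX_
X____X
_____X
k=1  _XXXXX
X_X__X
__XXX_
X____X
_____X
k=2  _XXXXX
X_X__X
__XXX_
X_____
____X_
k=3  _XXXXX
X____X
_X__X_
X_X___
____X_
k=4  X_XXXX
_____X
_X__X_
X_X___
____X_
k=5  X_XXXX
______
_X___X
X_X__X
____X_
k=6  X_XXXX
X_____
X____X
__X__X
____X_
k=7  _X_XXX
XX____
X____X
__X__X
____X_
k=8  _X_XXX
XX____
_____X
XXX__X
X___X_
k=9  _XX__X
XX_X__
_____X
XXX__X
X___X_

13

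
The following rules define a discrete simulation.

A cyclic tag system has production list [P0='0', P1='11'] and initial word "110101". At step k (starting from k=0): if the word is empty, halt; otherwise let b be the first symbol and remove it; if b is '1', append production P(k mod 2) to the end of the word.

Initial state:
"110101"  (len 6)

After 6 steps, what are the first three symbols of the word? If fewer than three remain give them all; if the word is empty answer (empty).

[0] "110101"  (len 6)
[1] "101010"  (len 6)
[2] "0101011"  (len 7)
[3] "101011"  (len 6)
[4] "0101111"  (len 7)
[5] "101111"  (len 6)
[6] "0111111"  (len 7)

011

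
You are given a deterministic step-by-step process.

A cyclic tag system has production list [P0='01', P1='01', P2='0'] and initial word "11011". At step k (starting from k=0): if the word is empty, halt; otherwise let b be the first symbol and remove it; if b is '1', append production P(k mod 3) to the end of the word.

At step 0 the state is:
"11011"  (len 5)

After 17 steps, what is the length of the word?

4

gen 0: "11011"  (len 5)
gen 1: "101101"  (len 6)
gen 2: "0110101"  (len 7)
gen 3: "110101"  (len 6)
gen 4: "1010101"  (len 7)
gen 5: "01010101"  (len 8)
gen 6: "1010101"  (len 7)
gen 7: "01010101"  (len 8)
gen 8: "1010101"  (len 7)
gen 9: "0101010"  (len 7)
gen 10: "101010"  (len 6)
gen 11: "0101001"  (len 7)
gen 12: "101001"  (len 6)
gen 13: "0100101"  (len 7)
gen 14: "100101"  (len 6)
gen 15: "001010"  (len 6)
gen 16: "01010"  (len 5)
gen 17: "1010"  (len 4)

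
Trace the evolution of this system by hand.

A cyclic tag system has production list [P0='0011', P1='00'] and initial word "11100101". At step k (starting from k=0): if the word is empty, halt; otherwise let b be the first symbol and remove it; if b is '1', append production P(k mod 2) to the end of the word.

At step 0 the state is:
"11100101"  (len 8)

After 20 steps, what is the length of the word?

14

gen 0: "11100101"  (len 8)
gen 1: "11001010011"  (len 11)
gen 2: "100101001100"  (len 12)
gen 3: "001010011000011"  (len 15)
gen 4: "01010011000011"  (len 14)
gen 5: "1010011000011"  (len 13)
gen 6: "01001100001100"  (len 14)
gen 7: "1001100001100"  (len 13)
gen 8: "00110000110000"  (len 14)
gen 9: "0110000110000"  (len 13)
gen 10: "110000110000"  (len 12)
gen 11: "100001100000011"  (len 15)
gen 12: "0000110000001100"  (len 16)
gen 13: "000110000001100"  (len 15)
gen 14: "00110000001100"  (len 14)
gen 15: "0110000001100"  (len 13)
gen 16: "110000001100"  (len 12)
gen 17: "100000011000011"  (len 15)
gen 18: "0000001100001100"  (len 16)
gen 19: "000001100001100"  (len 15)
gen 20: "00001100001100"  (len 14)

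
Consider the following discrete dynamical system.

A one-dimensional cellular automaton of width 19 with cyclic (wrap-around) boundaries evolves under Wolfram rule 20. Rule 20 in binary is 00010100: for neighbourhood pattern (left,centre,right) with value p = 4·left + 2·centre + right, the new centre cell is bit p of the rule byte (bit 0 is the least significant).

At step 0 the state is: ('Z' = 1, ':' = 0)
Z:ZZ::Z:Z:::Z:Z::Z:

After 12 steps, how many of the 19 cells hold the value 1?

0) Z:ZZ::Z:Z:::Z:Z::Z:
1) Z:::Z:Z:ZZ::Z:ZZ:Z:
2) ZZ::Z:Z:::Z:Z::::Z:
3) ::Z:Z:ZZ::Z:ZZ:::Z:
4) ::Z:Z:::Z:Z:::Z::ZZ
5) Z:Z:ZZ::Z:ZZ::ZZ:::
6) Z:Z:::Z:Z:::Z:::Z::
7) Z:ZZ::Z:ZZ::ZZ::ZZ:
8) Z:::Z:Z:::Z:::Z::::
9) ZZ::Z:ZZ::ZZ::ZZ:::
10) ::Z:Z:::Z:::Z:::Z::
11) ::Z:ZZ::ZZ::ZZ::ZZ:
12) ::Z:::Z:::Z:::Z:::Z

5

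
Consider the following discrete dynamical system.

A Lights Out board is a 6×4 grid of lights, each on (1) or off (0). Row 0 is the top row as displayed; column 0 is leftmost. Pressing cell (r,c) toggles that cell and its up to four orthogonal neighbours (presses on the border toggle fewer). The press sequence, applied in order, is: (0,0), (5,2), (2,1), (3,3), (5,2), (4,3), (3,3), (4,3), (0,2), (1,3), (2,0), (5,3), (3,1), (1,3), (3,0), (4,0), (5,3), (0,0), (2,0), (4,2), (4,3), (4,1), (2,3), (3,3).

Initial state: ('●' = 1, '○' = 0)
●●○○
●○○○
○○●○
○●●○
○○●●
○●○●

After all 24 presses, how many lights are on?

step 0: ●●○○
●○○○
○○●○
○●●○
○○●●
○●○●
step 1: ○○○○
○○○○
○○●○
○●●○
○○●●
○●○●
step 2: ○○○○
○○○○
○○●○
○●●○
○○○●
○○●○
step 3: ○○○○
○●○○
●●○○
○○●○
○○○●
○○●○
step 4: ○○○○
○●○○
●●○●
○○○●
○○○○
○○●○
step 5: ○○○○
○●○○
●●○●
○○○●
○○●○
○●○●
step 6: ○○○○
○●○○
●●○●
○○○○
○○○●
○●○○
step 7: ○○○○
○●○○
●●○○
○○●●
○○○○
○●○○
step 8: ○○○○
○●○○
●●○○
○○●○
○○●●
○●○●
step 9: ○●●●
○●●○
●●○○
○○●○
○○●●
○●○●
step 10: ○●●○
○●○●
●●○●
○○●○
○○●●
○●○●
step 11: ○●●○
●●○●
○○○●
●○●○
○○●●
○●○●
step 12: ○●●○
●●○●
○○○●
●○●○
○○●○
○●●○
step 13: ○●●○
●●○●
○●○●
○●○○
○●●○
○●●○
step 14: ○●●●
●●●○
○●○○
○●○○
○●●○
○●●○
step 15: ○●●●
●●●○
●●○○
●○○○
●●●○
○●●○
step 16: ○●●●
●●●○
●●○○
○○○○
○○●○
●●●○
step 17: ○●●●
●●●○
●●○○
○○○○
○○●●
●●○●
step 18: ●○●●
○●●○
●●○○
○○○○
○○●●
●●○●
step 19: ●○●●
●●●○
○○○○
●○○○
○○●●
●●○●
step 20: ●○●●
●●●○
○○○○
●○●○
○●○○
●●●●
step 21: ●○●●
●●●○
○○○○
●○●●
○●●●
●●●○
step 22: ●○●●
●●●○
○○○○
●●●●
●○○●
●○●○
step 23: ●○●●
●●●●
○○●●
●●●○
●○○●
●○●○
step 24: ●○●●
●●●●
○○●○
●●○●
●○○○
●○●○

14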